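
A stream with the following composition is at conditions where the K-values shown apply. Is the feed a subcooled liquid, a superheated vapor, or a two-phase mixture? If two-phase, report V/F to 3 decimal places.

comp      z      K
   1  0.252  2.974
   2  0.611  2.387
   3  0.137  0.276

superheated vapor

ΣzᵢKᵢ = 2.246; Σzᵢ/Kᵢ = 0.837.
Since Σzᵢ/Kᵢ < 1 the mixture is above its dew point — single vapor phase.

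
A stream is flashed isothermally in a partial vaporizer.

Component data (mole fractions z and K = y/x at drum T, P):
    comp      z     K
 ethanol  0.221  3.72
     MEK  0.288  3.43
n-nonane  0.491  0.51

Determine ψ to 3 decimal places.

Rachford–Rice: g(ψ) = Σ zᵢ(Kᵢ−1)/(1+ψ(Kᵢ−1)) = 0.
Check two-phase: ΣzᵢKᵢ = 2.060 > 1 and Σzᵢ/Kᵢ = 1.106 > 1, so g(0) = 1.060 > 0 and g(1) = -0.106 < 0.
Newton iteration, ψ⁰ = 0.5:
  ψ = 0.500: g = 0.2520, g' = -0.847 → ψ = 0.798
  ψ = 0.798: g = 0.0330, g' = -0.677 → ψ = 0.846
Converged at ψ = 0.846.

ψ = 0.846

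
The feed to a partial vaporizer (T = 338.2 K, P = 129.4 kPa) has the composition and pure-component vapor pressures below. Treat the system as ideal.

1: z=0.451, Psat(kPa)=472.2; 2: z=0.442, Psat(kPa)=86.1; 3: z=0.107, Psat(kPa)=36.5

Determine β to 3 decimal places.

β = 0.801

Raoult's law: Kᵢ = Pᵢˢᵃᵗ/P = Pᵢˢᵃᵗ/129.4.
  K_1 = 472.2/129.4 = 3.64915, K_2 = 86.1/129.4 = 0.66538, K_3 = 36.5/129.4 = 0.28207
Material balance + equilibrium reduce to Σ zᵢ(Kᵢ−1)/(1+β(Kᵢ−1)) = 0.
Feasibility: ΣzᵢKᵢ = 1.970, Σzᵢ/Kᵢ = 1.167 — both > 1, two phases present.
Newton iteration, β⁰ = 0.39:
  β = 0.390: g = 0.3108, g' = -0.938 → β = 0.722
  β = 0.722: g = 0.0560, g' = -0.697 → β = 0.802
  β = 0.802: g = -0.0008, g' = -0.723 → β = 0.801
Converged at β = 0.801.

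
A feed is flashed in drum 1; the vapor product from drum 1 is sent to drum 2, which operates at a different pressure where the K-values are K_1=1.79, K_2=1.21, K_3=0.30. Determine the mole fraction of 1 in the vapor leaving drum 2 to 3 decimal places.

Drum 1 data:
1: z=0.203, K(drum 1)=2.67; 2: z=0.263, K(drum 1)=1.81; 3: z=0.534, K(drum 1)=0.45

y_1 (drum 2) = 0.469

Drum 1:
Rachford–Rice: g(ψ₁) = Σ zᵢ(Kᵢ−1)/(1+ψ₁(Kᵢ−1)) = 0.
Feasibility: ΣzᵢKᵢ = 1.258, Σzᵢ/Kᵢ = 1.408 — both > 1, two phases present.
Newton–Raphson from ψ₁ = 0.35:
  ψ₁ = 0.350: g = 0.0162, g' = -0.578 → ψ₁ = 0.378
Converged at ψ₁ = 0.378.
Drum-1 compositions:
  1: x = 0.124, y = 0.332
  2: x = 0.201, y = 0.364
  3: x = 0.674, y = 0.303
Drum-2 feed = drum-1 vapor: z₂ = (0.3322, 0.3644, 0.3034).
Drum 2:
Iterate (Newton) starting at ψ₂ = 0.5:
  ψ₂ = 0.500: g = -0.0694, g' = -0.472 → ψ₂ = 0.353
  ψ₂ = 0.353: g = -0.0056, g' = -0.403 → ψ₂ = 0.339
Converged at ψ₂ = 0.339.
  1: x = 0.262, y = 0.469
  2: x = 0.340, y = 0.412
  3: x = 0.398, y = 0.119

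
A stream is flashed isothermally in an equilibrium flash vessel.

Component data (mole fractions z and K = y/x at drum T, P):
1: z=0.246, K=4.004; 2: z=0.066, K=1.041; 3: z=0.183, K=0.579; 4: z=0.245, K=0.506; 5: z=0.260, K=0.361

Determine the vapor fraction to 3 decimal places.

ψ = 0.253

Material balance + equilibrium reduce to Σ zᵢ(Kᵢ−1)/(1+ψ(Kᵢ−1)) = 0.
Feasibility: ΣzᵢKᵢ = 1.377, Σzᵢ/Kᵢ = 1.645 — both > 1, two phases present.
Newton–Raphson from ψ = 0.38:
  ψ = 0.380: g = -0.1124, g' = -0.806 → ψ = 0.241
  ψ = 0.241: g = 0.0123, g' = -1.014 → ψ = 0.253
Converged at ψ = 0.253.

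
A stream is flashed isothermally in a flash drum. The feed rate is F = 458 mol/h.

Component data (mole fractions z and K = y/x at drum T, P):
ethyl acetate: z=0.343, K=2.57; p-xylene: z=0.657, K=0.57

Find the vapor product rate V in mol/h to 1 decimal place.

Binary case is linear: z₁(K₁−1)(1+ψ(K₂−1)) + z₂(K₂−1)(1+ψ(K₁−1)) = 0
⇒ ψ = [z₁(K₁−1)+z₂(K₂−1)] / [−(K₁−1)(K₂−1)] = 0.2560/0.6751 = 0.379
Then V = ψ·F = 0.3792·458 = 173.7 mol/h and L = F − V = 284.3 mol/h.

V = 173.7 mol/h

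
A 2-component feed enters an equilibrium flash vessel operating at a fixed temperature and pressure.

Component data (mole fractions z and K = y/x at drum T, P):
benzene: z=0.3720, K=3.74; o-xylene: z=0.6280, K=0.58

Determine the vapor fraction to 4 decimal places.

ψ = 0.6565

Rachford–Rice: g(ψ) = Σ zᵢ(Kᵢ−1)/(1+ψ(Kᵢ−1)) = 0.
Feasibility: ΣzᵢKᵢ = 1.7555, Σzᵢ/Kᵢ = 1.1822 — both > 1, two phases present.
Binary case is linear: z₁(K₁−1)(1+ψ(K₂−1)) + z₂(K₂−1)(1+ψ(K₁−1)) = 0
⇒ ψ = [z₁(K₁−1)+z₂(K₂−1)] / [−(K₁−1)(K₂−1)] = 0.75552/1.15080 = 0.6565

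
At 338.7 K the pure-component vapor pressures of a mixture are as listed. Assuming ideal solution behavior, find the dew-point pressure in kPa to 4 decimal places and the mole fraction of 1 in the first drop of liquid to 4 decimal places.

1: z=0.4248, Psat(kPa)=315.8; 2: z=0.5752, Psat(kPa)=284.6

Pdew = 297.0676 kPa, x_1 = 0.3996

At the dew point ψ → 1, so Σzᵢ/Kᵢ = 1 with Kᵢ = Pᵢˢᵃᵗ/P ⇒ 1/P = Σzᵢ/Pᵢˢᵃᵗ.
1/P = 0.4248/315.8 + 0.5752/284.6 = 0.0033662 ⇒ P = 297.0676 kPa
xᵢ = zᵢP/Pᵢˢᵃᵗ ⇒ x_1 = 0.4248·297.0676/315.8 = 0.3996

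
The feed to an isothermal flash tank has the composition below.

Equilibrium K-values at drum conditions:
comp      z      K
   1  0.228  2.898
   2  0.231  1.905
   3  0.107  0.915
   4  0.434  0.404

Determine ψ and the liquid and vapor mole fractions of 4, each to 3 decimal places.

Let ψ = V/F and solve Σ zᵢ(Kᵢ−1)/(1+ψ(Kᵢ−1)) = 0.
Check two-phase: ΣzᵢKᵢ = 1.374 > 1 and Σzᵢ/Kᵢ = 1.391 > 1, so g(0) = 0.374 > 0 and g(1) = -0.391 < 0.
Newton–Raphson from ψ = 0.5:
  ψ = 0.500: g = -0.0120, g' = -0.620 → ψ = 0.481
Converged at ψ = 0.481.
Compositions from xᵢ = zᵢ/(1+ψ(Kᵢ−1)), yᵢ = Kᵢxᵢ:
  1: x = 0.119, y = 0.346
  2: x = 0.161, y = 0.307
  3: x = 0.112, y = 0.102
  4: x = 0.608, y = 0.246

ψ = 0.481, x_4 = 0.608, y_4 = 0.246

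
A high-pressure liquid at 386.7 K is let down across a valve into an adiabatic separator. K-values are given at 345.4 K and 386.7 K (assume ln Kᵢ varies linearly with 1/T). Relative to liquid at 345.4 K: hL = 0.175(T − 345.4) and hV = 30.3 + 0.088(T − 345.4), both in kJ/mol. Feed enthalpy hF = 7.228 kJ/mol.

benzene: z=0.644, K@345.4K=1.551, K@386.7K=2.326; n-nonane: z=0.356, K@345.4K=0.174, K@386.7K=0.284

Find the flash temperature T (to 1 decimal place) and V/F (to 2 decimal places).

T = 349.6 K, V/F = 0.22

Adiabatic flash: solve Rachford–Rice at each trial T, then check hF = ψ·hV(T) + (1−ψ)·hL(T).
  T = 345.4 K: K = (1.551, 0.174), RR gives ψ = 0.134, H_out = 4.047 kJ/mol
  T = 386.7 K: K = (2.326, 0.284), RR gives ψ = 0.631, H_out = 24.079 kJ/mol
  T = 366.0 K: K = (1.920, 0.225), RR gives ψ = 0.444, H_out = 16.274 kJ/mol
  T = 355.7 K: K = (1.731, 0.199), RR gives ψ = 0.317, H_out = 11.118 kJ/mol
  T = 350.5 K: K = (1.639, 0.186), RR gives ψ = 0.234, H_out = 7.881 kJ/mol
  T = 347.9 K: K = (1.594, 0.180), RR gives ψ = 0.186, H_out = 6.025 kJ/mol
  T = 349.2 K: K = (1.616, 0.183), RR gives ψ = 0.211, H_out = 6.976 kJ/mol
Linear interpolation between T = 349.2 (H_out = 6.976) and T = 350.5 (H_out = 7.881) on hF = 7.228 gives T ≈ 349.6 K, at which ψ = 0.22.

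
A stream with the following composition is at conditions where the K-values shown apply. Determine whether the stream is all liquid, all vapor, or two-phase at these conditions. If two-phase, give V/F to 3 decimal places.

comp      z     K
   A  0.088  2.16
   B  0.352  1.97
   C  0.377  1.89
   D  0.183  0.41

ΣzᵢKᵢ = 1.671; Σzᵢ/Kᵢ = 0.865.
Since Σzᵢ/Kᵢ < 1 the mixture is above its dew point — single vapor phase.

all vapor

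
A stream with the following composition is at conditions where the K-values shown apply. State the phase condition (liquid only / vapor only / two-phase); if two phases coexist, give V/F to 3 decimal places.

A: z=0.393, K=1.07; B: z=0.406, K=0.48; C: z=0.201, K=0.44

liquid only

ΣzᵢKᵢ = 0.704; Σzᵢ/Kᵢ = 1.670.
Since ΣzᵢKᵢ < 1 the mixture is below its bubble point — single liquid phase.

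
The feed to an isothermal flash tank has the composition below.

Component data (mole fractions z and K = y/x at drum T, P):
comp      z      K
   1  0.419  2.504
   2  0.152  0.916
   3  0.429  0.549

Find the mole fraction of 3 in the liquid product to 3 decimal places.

Material balance + equilibrium reduce to Σ zᵢ(Kᵢ−1)/(1+V/F(Kᵢ−1)) = 0.
g(0) = ΣzᵢKᵢ − 1 = 0.424 and g(1) = 1 − Σzᵢ/Kᵢ = -0.115, so a root lies in (0, 1).
Newton iteration, V/F⁰ = 0.57:
  V/F = 0.570: g = 0.0655, g' = -0.434 → V/F = 0.721
  V/F = 0.721: g = 0.0021, g' = -0.411 → V/F = 0.726
Converged at V/F = 0.726.
Compositions from xᵢ = zᵢ/(1+V/F(Kᵢ−1)), yᵢ = Kᵢxᵢ:
  1: x = 0.200, y = 0.502
  2: x = 0.162, y = 0.148
  3: x = 0.638, y = 0.350

x_3 = 0.638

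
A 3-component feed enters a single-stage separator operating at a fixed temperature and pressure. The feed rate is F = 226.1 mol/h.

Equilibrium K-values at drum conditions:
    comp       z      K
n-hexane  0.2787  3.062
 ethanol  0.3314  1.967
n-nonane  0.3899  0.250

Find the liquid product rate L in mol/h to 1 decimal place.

Rachford–Rice: g(ψ) = Σ zᵢ(Kᵢ−1)/(1+ψ(Kᵢ−1)) = 0.
Check two-phase: ΣzᵢKᵢ = 1.6027 > 1 and Σzᵢ/Kᵢ = 1.8191 > 1, so g(0) = 0.6027 > 0 and g(1) = -0.8191 < 0.
Newton–Raphson from ψ = 0.5:
  ψ = 0.5000: g = 0.03109, g' = -0.9895 → ψ = 0.5314
  ψ = 0.5314: g = -0.00032, g' = -1.0113 → ψ = 0.5311
Converged at ψ = 0.5311.
Then V = ψ·F = 0.5311·226.1 = 120.1 mol/h and L = F − V = 106.0 mol/h.

L = 106.0 mol/h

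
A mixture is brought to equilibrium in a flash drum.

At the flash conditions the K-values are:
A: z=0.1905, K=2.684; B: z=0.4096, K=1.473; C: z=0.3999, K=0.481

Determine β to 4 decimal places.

Newton iteration, β⁰ = 0.5:
  β = 0.5000: g = 0.05056, g' = -0.4156 → β = 0.6217
Converged at β = 0.6217.

β = 0.6217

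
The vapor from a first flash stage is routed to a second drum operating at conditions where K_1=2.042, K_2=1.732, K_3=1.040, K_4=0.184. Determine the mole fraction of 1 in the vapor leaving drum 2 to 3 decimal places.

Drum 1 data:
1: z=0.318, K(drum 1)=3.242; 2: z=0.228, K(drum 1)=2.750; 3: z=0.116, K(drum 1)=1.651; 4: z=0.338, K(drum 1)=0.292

y_1 (drum 2) = 0.466

Drum 1:
Rachford–Rice: g(ψ₁) = Σ zᵢ(Kᵢ−1)/(1+ψ₁(Kᵢ−1)) = 0.
Feasibility: ΣzᵢKᵢ = 1.948, Σzᵢ/Kᵢ = 1.409 — both > 1, two phases present.
Newton iteration, ψ₁⁰ = 0.5:
  ψ₁ = 0.500: g = 0.2355, g' = -0.988 → ψ₁ = 0.738
  ψ₁ = 0.738: g = -0.0079, g' = -1.126 → ψ₁ = 0.731
Converged at ψ₁ = 0.731.
Drum-1 compositions:
  1: x = 0.120, y = 0.391
  2: x = 0.100, y = 0.275
  3: x = 0.079, y = 0.130
  4: x = 0.701, y = 0.205
Drum-2 feed = drum-1 vapor: z₂ = (0.3906, 0.2750, 0.1297, 0.2047).
Drum 2:
Rachford–Rice: g(ψ₂) = Σ zᵢ(Kᵢ−1)/(1+ψ₂(Kᵢ−1)) = 0.
Check two-phase: ΣzᵢKᵢ = 1.446 > 1 and Σzᵢ/Kᵢ = 1.587 > 1, so g(0) = 0.446 > 0 and g(1) = -0.587 < 0.
Newton–Raphson from ψ₂ = 0.43:
  ψ₂ = 0.430: g = 0.1820, g' = -0.611 → ψ₂ = 0.728
  ψ₂ = 0.728: g = -0.0434, g' = -1.026 → ψ₂ = 0.685
  ψ₂ = 0.685: g = -0.0025, g' = -0.912 → ψ₂ = 0.683
Converged at ψ₂ = 0.683.
  1: x = 0.228, y = 0.466
  2: x = 0.183, y = 0.318
  3: x = 0.126, y = 0.131
  4: x = 0.462, y = 0.085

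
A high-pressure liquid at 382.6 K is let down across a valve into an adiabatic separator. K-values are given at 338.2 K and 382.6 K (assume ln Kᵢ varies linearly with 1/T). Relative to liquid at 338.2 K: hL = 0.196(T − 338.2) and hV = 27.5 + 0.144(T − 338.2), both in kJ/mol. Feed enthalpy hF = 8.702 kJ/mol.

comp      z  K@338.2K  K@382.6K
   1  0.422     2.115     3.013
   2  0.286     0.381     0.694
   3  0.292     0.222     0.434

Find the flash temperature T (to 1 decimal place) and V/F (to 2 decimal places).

T = 350.5 K, V/F = 0.23

Adiabatic flash: solve Rachford–Rice at each trial T, then check hF = ψ·hV(T) + (1−ψ)·hL(T).
  T = 338.2 K: K = (2.115, 0.381, 0.222), RR gives ψ = 0.085, H_out = 2.325 kJ/mol
  T = 382.6 K: K = (3.013, 0.694, 0.434), RR gives ψ = 0.645, H_out = 24.962 kJ/mol
  T = 360.4 K: K = (2.552, 0.524, 0.317), RR gives ψ = 0.348, H_out = 13.531 kJ/mol
  T = 349.3 K: K = (2.330, 0.449, 0.267), RR gives ψ = 0.220, H_out = 8.086 kJ/mol
  T = 354.9 K: K = (2.441, 0.486, 0.291), RR gives ψ = 0.284, H_out = 10.848 kJ/mol
  T = 352.1 K: K = (2.386, 0.467, 0.279), RR gives ψ = 0.252, H_out = 9.474 kJ/mol
  T = 350.7 K: K = (2.358, 0.458, 0.273), RR gives ψ = 0.236, H_out = 8.782 kJ/mol
Linear interpolation between T = 349.3 (H_out = 8.086) and T = 350.7 (H_out = 8.782) on hF = 8.702 gives T ≈ 350.5 K, at which ψ = 0.23.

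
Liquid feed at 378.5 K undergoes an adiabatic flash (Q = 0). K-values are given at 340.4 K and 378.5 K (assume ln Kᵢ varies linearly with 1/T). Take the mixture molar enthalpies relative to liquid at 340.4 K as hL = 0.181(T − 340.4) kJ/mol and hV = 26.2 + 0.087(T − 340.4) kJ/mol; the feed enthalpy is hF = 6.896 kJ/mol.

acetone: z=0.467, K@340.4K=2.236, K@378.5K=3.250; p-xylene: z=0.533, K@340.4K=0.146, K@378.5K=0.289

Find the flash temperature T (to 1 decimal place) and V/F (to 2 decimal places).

Adiabatic flash: solve Rachford–Rice at each trial T, then check hF = ψ·hV(T) + (1−ψ)·hL(T).
  T = 340.4 K: K = (2.236, 0.146), RR gives ψ = 0.116, H_out = 3.029 kJ/mol
  T = 378.5 K: K = (3.250, 0.289), RR gives ψ = 0.420, H_out = 16.394 kJ/mol
  T = 359.4 K: K = (2.721, 0.209), RR gives ψ = 0.281, H_out = 10.292 kJ/mol
  T = 349.9 K: K = (2.473, 0.176), RR gives ψ = 0.205, H_out = 6.899 kJ/mol
  T = 345.1 K: K = (2.352, 0.160), RR gives ψ = 0.162, H_out = 5.019 kJ/mol
  T = 347.5 K: K = (2.412, 0.168), RR gives ψ = 0.184, H_out = 5.976 kJ/mol
Linear interpolation between T = 347.5 (H_out = 5.976) and T = 349.9 (H_out = 6.899) on hF = 6.896 gives T ≈ 349.9 K, at which ψ = 0.20.

T = 349.9 K, V/F = 0.20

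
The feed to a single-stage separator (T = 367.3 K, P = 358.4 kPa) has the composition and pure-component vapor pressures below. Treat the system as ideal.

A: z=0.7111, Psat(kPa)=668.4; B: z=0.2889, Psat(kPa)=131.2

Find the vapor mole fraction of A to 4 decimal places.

Raoult's law: Kᵢ = Pᵢˢᵃᵗ/P = Pᵢˢᵃᵗ/358.4.
  K_A = 668.4/358.4 = 1.864955, K_B = 131.2/358.4 = 0.366071
Material balance + equilibrium reduce to Σ zᵢ(Kᵢ−1)/(1+ψ(Kᵢ−1)) = 0.
Feasibility: ΣzᵢKᵢ = 1.4319, Σzᵢ/Kᵢ = 1.1705 — both > 1, two phases present.
Newton iteration, ψ⁰ = 0.56:
  ψ = 0.5600: g = 0.13042, g' = -0.5205 → ψ = 0.8106
  ψ = 0.8106: g = -0.01514, g' = -0.6751 → ψ = 0.7881
  ψ = 0.7881: g = -0.00027, g' = -0.6518 → ψ = 0.7877
Converged at ψ = 0.7877.
Compositions from xᵢ = zᵢ/(1+ψ(Kᵢ−1)), yᵢ = Kᵢxᵢ:
  A: x = 0.4229, y = 0.7888
  B: x = 0.5771, y = 0.2112

y_A = 0.7888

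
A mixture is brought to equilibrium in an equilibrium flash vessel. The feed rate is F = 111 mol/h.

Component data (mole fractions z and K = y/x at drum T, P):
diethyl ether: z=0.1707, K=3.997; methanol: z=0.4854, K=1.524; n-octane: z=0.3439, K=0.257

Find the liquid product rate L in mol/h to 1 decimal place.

L = 55.5 mol/h

Rachford–Rice: g(ψ) = Σ zᵢ(Kᵢ−1)/(1+ψ(Kᵢ−1)) = 0.
g(0) = ΣzᵢKᵢ − 1 = 0.5104 and g(1) = 1 − Σzᵢ/Kᵢ = -0.6993, so a root lies in (0, 1).
Iterate (Newton) starting at ψ = 0.5:
  ψ = 0.5000: g = -0.00025, g' = -0.8099 → ψ = 0.4997
Converged at ψ = 0.4997.
Then V = ψ·F = 0.4997·111 = 55.5 mol/h and L = F − V = 55.5 mol/h.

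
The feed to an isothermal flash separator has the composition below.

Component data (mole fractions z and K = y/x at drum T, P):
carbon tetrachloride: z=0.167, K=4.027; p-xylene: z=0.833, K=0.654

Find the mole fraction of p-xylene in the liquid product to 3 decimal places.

x_p-xylene = 0.897

Binary case is linear: z₁(K₁−1)(1+β(K₂−1)) + z₂(K₂−1)(1+β(K₁−1)) = 0
⇒ β = [z₁(K₁−1)+z₂(K₂−1)] / [−(K₁−1)(K₂−1)] = 0.2173/1.0473 = 0.207
Compositions from xᵢ = zᵢ/(1+β(Kᵢ−1)), yᵢ = Kᵢxᵢ:
  carbon tetrachloride: x = 0.103, y = 0.413
  p-xylene: x = 0.897, y = 0.587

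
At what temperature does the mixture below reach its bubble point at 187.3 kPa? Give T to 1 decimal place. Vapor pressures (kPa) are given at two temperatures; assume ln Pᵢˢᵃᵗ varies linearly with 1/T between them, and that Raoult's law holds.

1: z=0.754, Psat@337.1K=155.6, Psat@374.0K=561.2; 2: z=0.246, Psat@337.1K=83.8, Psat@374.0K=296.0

T = 345.2 K

Bubble-point temperature: ΣzᵢPᵢˢᵃᵗ(T) = P. Interpolate ln Pᵢˢᵃᵗ = aᵢ + bᵢ/T.
  T = 337.1 K: ΣzᵢPᵢˢᵃᵗ = 137.94 kPa
  T = 374.0 K: ΣzᵢPᵢˢᵃᵗ = 495.96 kPa
  T = 355.6 K: ΣzᵢPᵢˢᵃᵗ = 270.85 kPa
  T = 346.4 K: ΣzᵢPᵢˢᵃᵗ = 195.39 kPa
  T = 341.8 K: ΣzᵢPᵢˢᵃᵗ = 164.87 kPa
  T = 344.1 K: ΣzᵢPᵢˢᵃᵗ = 179.59 kPa
Interpolating between 344.1 K and 346.4 K gives T ≈ 345.2 K.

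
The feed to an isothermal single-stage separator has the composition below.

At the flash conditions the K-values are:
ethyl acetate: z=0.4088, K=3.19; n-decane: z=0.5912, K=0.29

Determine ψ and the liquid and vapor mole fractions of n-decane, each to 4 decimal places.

Material balance + equilibrium reduce to Σ zᵢ(Kᵢ−1)/(1+ψ(Kᵢ−1)) = 0.
Feasibility: ΣzᵢKᵢ = 1.4755, Σzᵢ/Kᵢ = 2.1668 — both > 1, two phases present.
Binary case is linear: z₁(K₁−1)(1+ψ(K₂−1)) + z₂(K₂−1)(1+ψ(K₁−1)) = 0
⇒ ψ = [z₁(K₁−1)+z₂(K₂−1)] / [−(K₁−1)(K₂−1)] = 0.47552/1.55490 = 0.3058
Compositions from xᵢ = zᵢ/(1+ψ(Kᵢ−1)), yᵢ = Kᵢxᵢ:
  ethyl acetate: x = 0.2448, y = 0.7810
  n-decane: x = 0.7552, y = 0.2190

ψ = 0.3058, x_n-decane = 0.7552, y_n-decane = 0.2190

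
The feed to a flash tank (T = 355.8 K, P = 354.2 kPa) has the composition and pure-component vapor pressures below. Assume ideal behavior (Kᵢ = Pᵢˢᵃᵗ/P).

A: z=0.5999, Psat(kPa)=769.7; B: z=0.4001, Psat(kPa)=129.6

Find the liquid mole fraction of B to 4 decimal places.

Raoult's law: Kᵢ = Pᵢˢᵃᵗ/P = Pᵢˢᵃᵗ/354.2.
  K_A = 769.7/354.2 = 2.173066, K_B = 129.6/354.2 = 0.365895
Rachford–Rice: g(ψ) = Σ zᵢ(Kᵢ−1)/(1+ψ(Kᵢ−1)) = 0.
g(0) = ΣzᵢKᵢ − 1 = 0.4500 and g(1) = 1 − Σzᵢ/Kᵢ = -0.3695, so a root lies in (0, 1).
Binary case is linear: z₁(K₁−1)(1+ψ(K₂−1)) + z₂(K₂−1)(1+ψ(K₁−1)) = 0
⇒ ψ = [z₁(K₁−1)+z₂(K₂−1)] / [−(K₁−1)(K₂−1)] = 0.45002/0.74385 = 0.6050
Compositions from xᵢ = zᵢ/(1+ψ(Kᵢ−1)), yᵢ = Kᵢxᵢ:
  A: x = 0.3509, y = 0.7625
  B: x = 0.6491, y = 0.2375

x_B = 0.6491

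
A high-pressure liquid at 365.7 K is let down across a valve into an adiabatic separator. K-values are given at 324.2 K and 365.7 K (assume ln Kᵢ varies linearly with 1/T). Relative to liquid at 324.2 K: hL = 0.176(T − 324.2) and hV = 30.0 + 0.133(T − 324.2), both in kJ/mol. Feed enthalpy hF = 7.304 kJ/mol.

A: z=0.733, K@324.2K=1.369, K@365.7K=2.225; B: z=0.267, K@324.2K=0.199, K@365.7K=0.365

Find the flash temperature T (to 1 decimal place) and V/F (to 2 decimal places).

Adiabatic flash: solve Rachford–Rice at each trial T, then check hF = ψ·hV(T) + (1−ψ)·hL(T).
  T = 324.2 K: K = (1.369, 0.199), RR gives ψ = 0.192, H_out = 5.746 kJ/mol
  T = 365.7 K: K = (2.225, 0.365), RR gives ψ = 0.936, H_out = 33.724 kJ/mol
  T = 344.9 K: K = (1.770, 0.274), RR gives ψ = 0.663, H_out = 22.950 kJ/mol
  T = 334.5 K: K = (1.562, 0.235), RR gives ψ = 0.482, H_out = 16.073 kJ/mol
  T = 329.4 K: K = (1.465, 0.217), RR gives ψ = 0.361, H_out = 11.664 kJ/mol
  T = 326.8 K: K = (1.416, 0.208), RR gives ψ = 0.284, H_out = 8.943 kJ/mol
  T = 325.5 K: K = (1.393, 0.203), RR gives ψ = 0.240, H_out = 7.414 kJ/mol
Linear interpolation between T = 324.2 (H_out = 5.746) and T = 325.5 (H_out = 7.414) on hF = 7.304 gives T ≈ 325.4 K, at which ψ = 0.24.

T = 325.4 K, V/F = 0.24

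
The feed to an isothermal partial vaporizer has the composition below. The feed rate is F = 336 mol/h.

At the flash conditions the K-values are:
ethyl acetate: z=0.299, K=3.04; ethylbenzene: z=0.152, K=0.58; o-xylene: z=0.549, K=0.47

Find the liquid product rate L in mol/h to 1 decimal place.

L = 253.2 mol/h

Material balance + equilibrium reduce to Σ zᵢ(Kᵢ−1)/(1+ψ(Kᵢ−1)) = 0.
Check two-phase: ΣzᵢKᵢ = 1.255 > 1 and Σzᵢ/Kᵢ = 1.529 > 1, so g(0) = 0.255 > 0 and g(1) = -0.529 < 0.
Newton iteration, ψ⁰ = 0.5:
  ψ = 0.500: g = -0.1747, g' = -0.633 → ψ = 0.224
  ψ = 0.224: g = 0.0179, g' = -0.817 → ψ = 0.246
Converged at ψ = 0.246.
Then V = ψ·F = 0.2464·336 = 82.8 mol/h and L = F − V = 253.2 mol/h.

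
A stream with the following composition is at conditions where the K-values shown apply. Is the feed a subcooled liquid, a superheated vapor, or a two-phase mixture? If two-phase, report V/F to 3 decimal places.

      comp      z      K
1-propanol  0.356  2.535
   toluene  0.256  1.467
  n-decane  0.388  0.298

ΣzᵢKᵢ = 1.394; Σzᵢ/Kᵢ = 1.617.
Both exceed 1, so a two-phase solution exists.
Let ψ = V/F and solve Σ zᵢ(Kᵢ−1)/(1+ψ(Kᵢ−1)) = 0.
Newton–Raphson from ψ = 0.5:
  ψ = 0.500: g = -0.0136, g' = -0.759 → ψ = 0.482
Converged at ψ = 0.482.

two-phase, V/F = 0.482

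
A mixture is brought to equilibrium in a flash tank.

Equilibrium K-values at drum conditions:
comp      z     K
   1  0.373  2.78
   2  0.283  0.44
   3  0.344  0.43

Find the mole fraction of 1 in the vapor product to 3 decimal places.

y_1 = 0.670

Material balance + equilibrium reduce to Σ zᵢ(Kᵢ−1)/(1+ψ(Kᵢ−1)) = 0.
Feasibility: ΣzᵢKᵢ = 1.309, Σzᵢ/Kᵢ = 1.577 — both > 1, two phases present.
Newton iteration, ψ⁰ = 0.5:
  ψ = 0.500: g = -0.1431, g' = -0.721 → ψ = 0.301
  ψ = 0.301: g = 0.0046, g' = -0.792 → ψ = 0.307
Converged at ψ = 0.307.
Compositions from xᵢ = zᵢ/(1+ψ(Kᵢ−1)), yᵢ = Kᵢxᵢ:
  1: x = 0.241, y = 0.670
  2: x = 0.342, y = 0.150
  3: x = 0.417, y = 0.179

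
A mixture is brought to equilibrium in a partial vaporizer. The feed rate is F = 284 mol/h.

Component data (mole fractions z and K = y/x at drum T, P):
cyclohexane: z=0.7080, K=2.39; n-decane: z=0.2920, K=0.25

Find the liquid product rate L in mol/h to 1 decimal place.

L = 75.6 mol/h

Material balance + equilibrium reduce to Σ zᵢ(Kᵢ−1)/(1+V/F(Kᵢ−1)) = 0.
Feasibility: ΣzᵢKᵢ = 1.7651, Σzᵢ/Kᵢ = 1.4642 — both > 1, two phases present.
Binary case is linear: z₁(K₁−1)(1+V/F(K₂−1)) + z₂(K₂−1)(1+V/F(K₁−1)) = 0
⇒ V/F = [z₁(K₁−1)+z₂(K₂−1)] / [−(K₁−1)(K₂−1)] = 0.76512/1.04250 = 0.7339
Then V = V/F·F = 0.7339·284 = 208.4 mol/h and L = F − V = 75.6 mol/h.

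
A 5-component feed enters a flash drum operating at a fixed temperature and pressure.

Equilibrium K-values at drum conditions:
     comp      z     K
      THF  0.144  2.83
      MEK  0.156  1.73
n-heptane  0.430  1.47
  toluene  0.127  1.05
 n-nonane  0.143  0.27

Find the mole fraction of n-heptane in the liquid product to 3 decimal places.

Let ψ = V/F and solve Σ zᵢ(Kᵢ−1)/(1+ψ(Kᵢ−1)) = 0.
Check two-phase: ΣzᵢKᵢ = 1.481 > 1 and Σzᵢ/Kᵢ = 1.084 > 1, so g(0) = 0.481 > 0 and g(1) = -0.084 < 0.
Newton–Raphson from ψ = 0.45:
  ψ = 0.450: g = 0.2478, g' = -0.426 → ψ = 1.000
  ψ = 1.000: g = -0.0842, g' = -1.178 → ψ = 0.929
  ψ = 0.929: g = -0.0118, g' = -0.876 → ψ = 0.915
Converged at ψ = 0.915.
Compositions from xᵢ = zᵢ/(1+ψ(Kᵢ−1)), yᵢ = Kᵢxᵢ:
  THF: x = 0.054, y = 0.152
  MEK: x = 0.094, y = 0.162
  n-heptane: x = 0.301, y = 0.442
  toluene: x = 0.121, y = 0.128
  n-nonane: x = 0.430, y = 0.116

x_n-heptane = 0.301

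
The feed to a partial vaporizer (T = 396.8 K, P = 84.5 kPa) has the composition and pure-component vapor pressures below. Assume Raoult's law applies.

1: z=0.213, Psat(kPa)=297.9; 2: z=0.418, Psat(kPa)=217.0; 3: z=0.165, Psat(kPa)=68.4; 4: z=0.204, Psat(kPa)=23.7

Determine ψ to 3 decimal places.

ψ = 0.884

Raoult's law: Kᵢ = Pᵢˢᵃᵗ/P = Pᵢˢᵃᵗ/84.5.
  K_1 = 297.9/84.5 = 3.52544, K_2 = 217.0/84.5 = 2.56805, K_3 = 68.4/84.5 = 0.80947, K_4 = 23.7/84.5 = 0.28047
Newton–Raphson from ψ = 0.39:
  ψ = 0.390: g = 0.4397, g' = -0.952 → ψ = 0.852
  ψ = 0.852: g = 0.0343, g' = -1.039 → ψ = 0.885
  ψ = 0.885: g = -0.0013, g' = -1.120 → ψ = 0.884
Converged at ψ = 0.884.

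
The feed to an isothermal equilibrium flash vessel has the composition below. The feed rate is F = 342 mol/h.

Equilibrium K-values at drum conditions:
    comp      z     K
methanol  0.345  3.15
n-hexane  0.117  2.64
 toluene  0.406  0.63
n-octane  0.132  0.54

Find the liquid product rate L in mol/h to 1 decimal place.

Material balance + equilibrium reduce to Σ zᵢ(Kᵢ−1)/(1+V/F(Kᵢ−1)) = 0.
Check two-phase: ΣzᵢKᵢ = 1.723 > 1 and Σzᵢ/Kᵢ = 1.043 > 1, so g(0) = 0.723 > 0 and g(1) = -0.043 < 0.
Newton–Raphson from V/F = 0.58:
  V/F = 0.580: g = 0.1544, g' = -0.541 → V/F = 0.866
  V/F = 0.866: g = 0.0167, g' = -0.446 → V/F = 0.903
Converged at V/F = 0.903.
Then V = V/F·F = 0.9031·342 = 308.9 mol/h and L = F − V = 33.1 mol/h.

L = 33.1 mol/h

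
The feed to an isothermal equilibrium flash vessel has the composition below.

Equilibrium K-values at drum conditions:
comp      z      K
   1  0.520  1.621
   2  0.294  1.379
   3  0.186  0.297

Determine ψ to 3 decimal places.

ψ = 0.804

Let ψ = V/F and solve Σ zᵢ(Kᵢ−1)/(1+ψ(Kᵢ−1)) = 0.
Check two-phase: ΣzᵢKᵢ = 1.304 > 1 and Σzᵢ/Kᵢ = 1.160 > 1, so g(0) = 0.304 > 0 and g(1) = -0.160 < 0.
Newton iteration, ψ⁰ = 0.5:
  ψ = 0.500: g = 0.1385, g' = -0.365 → ψ = 0.879
  ψ = 0.879: g = -0.0499, g' = -0.738 → ψ = 0.812
  ψ = 0.812: g = -0.0045, g' = -0.612 → ψ = 0.804
Converged at ψ = 0.804.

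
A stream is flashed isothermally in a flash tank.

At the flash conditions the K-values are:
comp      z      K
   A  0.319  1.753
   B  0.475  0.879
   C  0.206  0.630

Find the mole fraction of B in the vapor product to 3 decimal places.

Newton–Raphson from ψ = 0.5:
  ψ = 0.500: g = 0.0198, g' = -0.146 → ψ = 0.636
  ψ = 0.636: g = 0.0005, g' = -0.139 → ψ = 0.639
Converged at ψ = 0.639.
Compositions from xᵢ = zᵢ/(1+ψ(Kᵢ−1)), yᵢ = Kᵢxᵢ:
  A: x = 0.215, y = 0.377
  B: x = 0.515, y = 0.453
  C: x = 0.270, y = 0.170

y_B = 0.453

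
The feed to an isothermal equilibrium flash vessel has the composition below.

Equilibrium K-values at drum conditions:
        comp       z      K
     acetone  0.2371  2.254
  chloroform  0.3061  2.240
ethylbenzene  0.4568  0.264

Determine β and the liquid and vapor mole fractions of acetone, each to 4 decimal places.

β = 0.3715, x_acetone = 0.1618, y_acetone = 0.3646

Let β = V/F and solve Σ zᵢ(Kᵢ−1)/(1+β(Kᵢ−1)) = 0.
Check two-phase: ΣzᵢKᵢ = 1.3407 > 1 and Σzᵢ/Kᵢ = 1.9721 > 1, so g(0) = 0.3407 > 0 and g(1) = -0.9721 < 0.
Newton–Raphson from β = 0.5:
  β = 0.5000: g = -0.11493, g' = -0.9397 → β = 0.3777
  β = 0.3777: g = -0.00539, g' = -0.8647 → β = 0.3715
Converged at β = 0.3715.
Compositions from xᵢ = zᵢ/(1+β(Kᵢ−1)), yᵢ = Kᵢxᵢ:
  acetone: x = 0.1618, y = 0.3646
  chloroform: x = 0.2096, y = 0.4694
  ethylbenzene: x = 0.6287, y = 0.1660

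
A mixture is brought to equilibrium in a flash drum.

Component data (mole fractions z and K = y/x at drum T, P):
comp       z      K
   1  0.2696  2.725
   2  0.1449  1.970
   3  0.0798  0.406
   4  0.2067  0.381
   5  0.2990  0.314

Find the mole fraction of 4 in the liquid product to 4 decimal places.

Rachford–Rice: g(ψ) = Σ zᵢ(Kᵢ−1)/(1+ψ(Kᵢ−1)) = 0.
Feasibility: ΣzᵢKᵢ = 1.2252, Σzᵢ/Kᵢ = 1.8638 — both > 1, two phases present.
Newton iteration, ψ⁰ = 0.57:
  ψ = 0.5700: g = -0.28118, g' = -0.8934 → ψ = 0.2553
  ψ = 0.2553: g = -0.02094, g' = -0.8319 → ψ = 0.2301
  ψ = 0.2301: g = 0.00017, g' = -0.8461 → ψ = 0.2303
Converged at ψ = 0.2303.
Compositions from xᵢ = zᵢ/(1+ψ(Kᵢ−1)), yᵢ = Kᵢxᵢ:
  1: x = 0.1930, y = 0.5258
  2: x = 0.1184, y = 0.2333
  3: x = 0.0924, y = 0.0375
  4: x = 0.2411, y = 0.0918
  5: x = 0.3551, y = 0.1115

x_4 = 0.2411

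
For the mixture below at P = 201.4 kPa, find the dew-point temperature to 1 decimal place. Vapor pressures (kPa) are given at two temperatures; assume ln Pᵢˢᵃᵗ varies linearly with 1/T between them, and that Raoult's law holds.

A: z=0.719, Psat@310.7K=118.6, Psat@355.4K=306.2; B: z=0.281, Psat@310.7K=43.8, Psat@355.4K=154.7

T = 347.3 K

Dew-point temperature: Σzᵢ·P/Pᵢˢᵃᵗ(T) = 1. Interpolate ln Pᵢˢᵃᵗ = aᵢ + bᵢ/T.
  T = 310.7 K: ΣzᵢP/Pᵢˢᵃᵗ = 2.5131
  T = 355.4 K: ΣzᵢP/Pᵢˢᵃᵗ = 0.8387
  T = 333.0 K: ΣzᵢP/Pᵢˢᵃᵗ = 1.3968
  T = 344.2 K: ΣzᵢP/Pᵢˢᵃᵗ = 1.0727
  T = 349.8 K: ΣzᵢP/Pᵢˢᵃᵗ = 0.9465
  T = 347.0 K: ΣzᵢP/Pᵢˢᵃᵗ = 1.0071
Interpolating between 347.0 K and 349.8 K gives T ≈ 347.3 K.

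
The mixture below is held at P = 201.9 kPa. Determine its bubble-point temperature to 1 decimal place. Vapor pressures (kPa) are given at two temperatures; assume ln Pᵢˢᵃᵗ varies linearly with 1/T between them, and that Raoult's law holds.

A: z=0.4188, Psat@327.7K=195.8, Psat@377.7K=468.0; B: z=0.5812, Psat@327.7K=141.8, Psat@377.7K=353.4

T = 338.0 K

Bubble-point temperature: ΣzᵢPᵢˢᵃᵗ(T) = P. Interpolate ln Pᵢˢᵃᵗ = aᵢ + bᵢ/T.
  T = 327.7 K: ΣzᵢPᵢˢᵃᵗ = 164.42 kPa
  T = 377.7 K: ΣzᵢPᵢˢᵃᵗ = 401.39 kPa
  T = 352.7 K: ΣzᵢPᵢˢᵃᵗ = 265.14 kPa
  T = 340.2 K: ΣzᵢPᵢˢᵃᵗ = 210.63 kPa
  T = 333.9 K: ΣzᵢPᵢˢᵃᵗ = 186.34 kPa
  T = 337.0 K: ΣzᵢPᵢˢᵃᵗ = 198.03 kPa
  T = 338.6 K: ΣzᵢPᵢˢᵃᵗ = 204.26 kPa
Interpolating between 337.0 K and 338.6 K gives T ≈ 338.0 K.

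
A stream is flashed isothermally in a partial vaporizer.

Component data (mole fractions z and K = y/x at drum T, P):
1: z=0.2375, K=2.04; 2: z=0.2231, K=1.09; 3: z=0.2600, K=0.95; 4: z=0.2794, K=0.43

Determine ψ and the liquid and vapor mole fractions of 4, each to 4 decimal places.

ψ = 0.3088, x_4 = 0.3391, y_4 = 0.1458

Rachford–Rice: g(ψ) = Σ zᵢ(Kᵢ−1)/(1+ψ(Kᵢ−1)) = 0.
g(0) = ΣzᵢKᵢ − 1 = 0.0948 and g(1) = 1 − Σzᵢ/Kᵢ = -0.2446, so a root lies in (0, 1).
Iterate (Newton) starting at ψ = 0.5:
  ψ = 0.5000: g = -0.05436, g' = -0.2911 → ψ = 0.3133
  ψ = 0.3133: g = -0.00125, g' = -0.2831 → ψ = 0.3088
Converged at ψ = 0.3088.
Compositions from xᵢ = zᵢ/(1+ψ(Kᵢ−1)), yᵢ = Kᵢxᵢ:
  1: x = 0.1798, y = 0.3667
  2: x = 0.2171, y = 0.2366
  3: x = 0.2641, y = 0.2509
  4: x = 0.3391, y = 0.1458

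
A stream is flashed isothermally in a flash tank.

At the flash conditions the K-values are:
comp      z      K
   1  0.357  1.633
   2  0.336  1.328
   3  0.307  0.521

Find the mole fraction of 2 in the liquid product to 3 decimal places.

x_2 = 0.266

Rachford–Rice: g(ψ) = Σ zᵢ(Kᵢ−1)/(1+ψ(Kᵢ−1)) = 0.
Check two-phase: ΣzᵢKᵢ = 1.189 > 1 and Σzᵢ/Kᵢ = 1.061 > 1, so g(0) = 0.189 > 0 and g(1) = -0.061 < 0.
Newton–Raphson from ψ = 0.31:
  ψ = 0.310: g = 0.1163, g' = -0.227 → ψ = 0.822
  ψ = 0.822: g = -0.0072, g' = -0.276 → ψ = 0.796
Converged at ψ = 0.796.
Compositions from xᵢ = zᵢ/(1+ψ(Kᵢ−1)), yᵢ = Kᵢxᵢ:
  1: x = 0.237, y = 0.388
  2: x = 0.266, y = 0.354
  3: x = 0.496, y = 0.259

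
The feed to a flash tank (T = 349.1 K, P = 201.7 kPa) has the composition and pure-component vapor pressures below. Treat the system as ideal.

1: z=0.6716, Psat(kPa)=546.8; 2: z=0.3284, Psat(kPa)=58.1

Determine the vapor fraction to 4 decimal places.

ψ = 0.7514

Raoult's law: Kᵢ = Pᵢˢᵃᵗ/P = Pᵢˢᵃᵗ/201.7.
  K_1 = 546.8/201.7 = 2.710957, K_2 = 58.1/201.7 = 0.288052
Binary case is linear: z₁(K₁−1)(1+ψ(K₂−1)) + z₂(K₂−1)(1+ψ(K₁−1)) = 0
⇒ ψ = [z₁(K₁−1)+z₂(K₂−1)] / [−(K₁−1)(K₂−1)] = 0.91527/1.21811 = 0.7514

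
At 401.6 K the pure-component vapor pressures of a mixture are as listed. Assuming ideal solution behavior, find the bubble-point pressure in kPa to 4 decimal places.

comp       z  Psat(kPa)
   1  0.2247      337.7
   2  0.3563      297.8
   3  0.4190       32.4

Pbub = 195.5629 kPa

At the bubble point ψ → 0, so ΣzᵢKᵢ = 1 with Kᵢ = Pᵢˢᵃᵗ/P ⇒ P = ΣzᵢPᵢˢᵃᵗ.
P = 0.2247·337.7 + 0.3563·297.8 + 0.4190·32.4 = 195.5629 kPa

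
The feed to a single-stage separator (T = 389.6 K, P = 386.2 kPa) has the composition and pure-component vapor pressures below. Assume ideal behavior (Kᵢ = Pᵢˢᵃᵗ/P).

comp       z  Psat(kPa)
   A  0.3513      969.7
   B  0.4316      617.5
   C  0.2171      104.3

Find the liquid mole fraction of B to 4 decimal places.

x_B = 0.2876

Raoult's law: Kᵢ = Pᵢˢᵃᵗ/P = Pᵢˢᵃᵗ/386.2.
  K_A = 969.7/386.2 = 2.510875, K_B = 617.5/386.2 = 1.598912, K_C = 104.3/386.2 = 0.270067
Rachford–Rice: g(β) = Σ zᵢ(Kᵢ−1)/(1+β(Kᵢ−1)) = 0.
Check two-phase: ΣzᵢKᵢ = 1.6308 > 1 and Σzᵢ/Kᵢ = 1.2137 > 1, so g(0) = 0.6308 > 0 and g(1) = -0.2137 < 0.
Iterate (Newton) starting at β = 0.49:
  β = 0.4900: g = 0.25812, g' = -0.6377 → β = 0.8948
  β = 0.8948: g = -0.06289, g' = -1.1720 → β = 0.8411
  β = 0.8411: g = -0.00488, g' = -1.0002 → β = 0.8363
  β = 0.8363: g = -0.00003, g' = -0.9873 → β = 0.8362
Converged at β = 0.8362.
Compositions from xᵢ = zᵢ/(1+β(Kᵢ−1)), yᵢ = Kᵢxᵢ:
  A: x = 0.1552, y = 0.3897
  B: x = 0.2876, y = 0.4598
  C: x = 0.5572, y = 0.1505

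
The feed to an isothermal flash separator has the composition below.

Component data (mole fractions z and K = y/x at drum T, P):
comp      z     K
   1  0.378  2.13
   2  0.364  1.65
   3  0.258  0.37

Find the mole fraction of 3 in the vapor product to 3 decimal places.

y_3 = 0.214

Material balance + equilibrium reduce to Σ zᵢ(Kᵢ−1)/(1+ψ(Kᵢ−1)) = 0.
Feasibility: ΣzᵢKᵢ = 1.501, Σzᵢ/Kᵢ = 1.095 — both > 1, two phases present.
Iterate (Newton) starting at ψ = 0.5:
  ψ = 0.500: g = 0.2142, g' = -0.503 → ψ = 0.926
  ψ = 0.926: g = -0.0337, g' = -0.765 → ψ = 0.882
  ψ = 0.882: g = -0.0014, g' = -0.702 → ψ = 0.880
Converged at ψ = 0.880.
Compositions from xᵢ = zᵢ/(1+ψ(Kᵢ−1)), yᵢ = Kᵢxᵢ:
  1: x = 0.190, y = 0.404
  2: x = 0.232, y = 0.382
  3: x = 0.579, y = 0.214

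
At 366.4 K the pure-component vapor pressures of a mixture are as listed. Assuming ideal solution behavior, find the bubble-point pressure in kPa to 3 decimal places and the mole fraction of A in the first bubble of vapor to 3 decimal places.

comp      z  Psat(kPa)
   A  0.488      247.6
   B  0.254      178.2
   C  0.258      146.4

Pbub = 203.863 kPa, y_A = 0.593

At the bubble point ψ → 0, so ΣzᵢKᵢ = 1 with Kᵢ = Pᵢˢᵃᵗ/P ⇒ P = ΣzᵢPᵢˢᵃᵗ.
P = 0.488·247.6 + 0.254·178.2 + 0.258·146.4 = 203.863 kPa
yᵢ = zᵢPᵢˢᵃᵗ/P ⇒ y_A = 0.488·247.6/203.863 = 0.593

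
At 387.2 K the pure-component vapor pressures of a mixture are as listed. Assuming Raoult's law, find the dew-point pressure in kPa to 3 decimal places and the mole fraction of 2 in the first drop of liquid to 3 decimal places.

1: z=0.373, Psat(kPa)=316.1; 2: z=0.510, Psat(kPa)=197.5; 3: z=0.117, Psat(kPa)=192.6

Pdew = 228.845 kPa, x_2 = 0.591

At the dew point ψ → 1, so Σzᵢ/Kᵢ = 1 with Kᵢ = Pᵢˢᵃᵗ/P ⇒ 1/P = Σzᵢ/Pᵢˢᵃᵗ.
1/P = 0.373/316.1 + 0.510/197.5 + 0.117/192.6 = 0.004370 ⇒ P = 228.845 kPa
xᵢ = zᵢP/Pᵢˢᵃᵗ ⇒ x_2 = 0.510·228.845/197.5 = 0.591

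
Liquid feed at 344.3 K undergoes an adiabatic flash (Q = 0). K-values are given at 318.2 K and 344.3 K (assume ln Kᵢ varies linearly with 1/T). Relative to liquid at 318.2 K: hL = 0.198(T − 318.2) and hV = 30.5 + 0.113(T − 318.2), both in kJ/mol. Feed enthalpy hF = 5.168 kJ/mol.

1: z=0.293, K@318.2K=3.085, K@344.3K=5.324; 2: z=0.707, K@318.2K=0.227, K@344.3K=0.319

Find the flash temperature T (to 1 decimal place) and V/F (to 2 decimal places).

Adiabatic flash: solve Rachford–Rice at each trial T, then check hF = ψ·hV(T) + (1−ψ)·hL(T).
  T = 318.2 K: K = (3.085, 0.227), RR gives ψ = 0.040, H_out = 1.219 kJ/mol
  T = 344.3 K: K = (5.324, 0.319), RR gives ψ = 0.267, H_out = 12.712 kJ/mol
  T = 331.2 K: K = (4.092, 0.271), RR gives ψ = 0.173, H_out = 7.663 kJ/mol
  T = 324.7 K: K = (3.563, 0.248), RR gives ψ = 0.114, H_out = 4.700 kJ/mol
  T = 327.9 K: K = (3.817, 0.259), RR gives ψ = 0.145, H_out = 6.211 kJ/mol
  T = 326.3 K: K = (3.689, 0.254), RR gives ψ = 0.130, H_out = 5.469 kJ/mol
Linear interpolation between T = 324.7 (H_out = 4.700) and T = 326.3 (H_out = 5.469) on hF = 5.168 gives T ≈ 325.7 K, at which ψ = 0.12.

T = 325.7 K, V/F = 0.12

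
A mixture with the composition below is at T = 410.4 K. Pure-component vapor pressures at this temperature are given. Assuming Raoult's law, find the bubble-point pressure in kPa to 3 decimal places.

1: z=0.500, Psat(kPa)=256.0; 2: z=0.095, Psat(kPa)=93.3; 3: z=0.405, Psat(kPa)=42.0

At the bubble point ψ → 0, so ΣzᵢKᵢ = 1 with Kᵢ = Pᵢˢᵃᵗ/P ⇒ P = ΣzᵢPᵢˢᵃᵗ.
P = 0.500·256.0 + 0.095·93.3 + 0.405·42.0 = 153.874 kPa

Pbub = 153.874 kPa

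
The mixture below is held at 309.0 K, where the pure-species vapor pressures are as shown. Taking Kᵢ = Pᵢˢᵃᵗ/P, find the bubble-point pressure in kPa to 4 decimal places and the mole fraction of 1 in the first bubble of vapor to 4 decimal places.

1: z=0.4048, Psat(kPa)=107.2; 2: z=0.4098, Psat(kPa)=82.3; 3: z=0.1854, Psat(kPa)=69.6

At the bubble point ψ → 0, so ΣzᵢKᵢ = 1 with Kᵢ = Pᵢˢᵃᵗ/P ⇒ P = ΣzᵢPᵢˢᵃᵗ.
P = 0.4048·107.2 + 0.4098·82.3 + 0.1854·69.6 = 90.0249 kPa
yᵢ = zᵢPᵢˢᵃᵗ/P ⇒ y_1 = 0.4048·107.2/90.0249 = 0.4820

Pbub = 90.0249 kPa, y_1 = 0.4820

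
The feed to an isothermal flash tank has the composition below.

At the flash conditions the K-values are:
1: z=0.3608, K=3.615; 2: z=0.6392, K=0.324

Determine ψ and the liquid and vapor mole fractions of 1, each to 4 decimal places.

ψ = 0.2893, x_1 = 0.2054, y_1 = 0.7426

Rachford–Rice: g(ψ) = Σ zᵢ(Kᵢ−1)/(1+ψ(Kᵢ−1)) = 0.
g(0) = ΣzᵢKᵢ − 1 = 0.5114 and g(1) = 1 − Σzᵢ/Kᵢ = -1.0726, so a root lies in (0, 1).
Iterate (Newton) starting at ψ = 0.34:
  ψ = 0.3400: g = -0.06161, g' = -1.1838 → ψ = 0.2880
  ψ = 0.2880: g = 0.00167, g' = -1.2532 → ψ = 0.2893
Converged at ψ = 0.2893.
Compositions from xᵢ = zᵢ/(1+ψ(Kᵢ−1)), yᵢ = Kᵢxᵢ:
  1: x = 0.2054, y = 0.7426
  2: x = 0.7946, y = 0.2574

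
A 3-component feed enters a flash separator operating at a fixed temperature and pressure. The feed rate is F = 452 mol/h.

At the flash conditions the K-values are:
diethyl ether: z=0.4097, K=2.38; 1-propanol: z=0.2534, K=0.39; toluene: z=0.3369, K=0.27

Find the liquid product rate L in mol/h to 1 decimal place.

Newton iteration, ψ⁰ = 0.5:
  ψ = 0.5000: g = -0.27516, g' = -0.9136 → ψ = 0.1988
  ψ = 0.1988: g = -0.01995, g' = -0.8482 → ψ = 0.1753
  ψ = 0.1753: g = 0.00014, g' = -0.8602 → ψ = 0.1755
Converged at ψ = 0.1755.
Then V = ψ·F = 0.1755·452 = 79.3 mol/h and L = F − V = 372.7 mol/h.

L = 372.7 mol/h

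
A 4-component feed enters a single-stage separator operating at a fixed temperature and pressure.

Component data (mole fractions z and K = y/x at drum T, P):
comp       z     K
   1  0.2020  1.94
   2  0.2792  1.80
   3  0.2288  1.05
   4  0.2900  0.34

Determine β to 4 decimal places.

β = 0.5308

Let β = V/F and solve Σ zᵢ(Kᵢ−1)/(1+β(Kᵢ−1)) = 0.
Check two-phase: ΣzᵢKᵢ = 1.2333 > 1 and Σzᵢ/Kᵢ = 1.3301 > 1, so g(0) = 0.2333 > 0 and g(1) = -0.3301 < 0.
Newton iteration, β⁰ = 0.5:
  β = 0.5000: g = 0.01420, g' = -0.4557 → β = 0.5312
  β = 0.5312: g = -0.00018, g' = -0.4675 → β = 0.5308
Converged at β = 0.5308.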